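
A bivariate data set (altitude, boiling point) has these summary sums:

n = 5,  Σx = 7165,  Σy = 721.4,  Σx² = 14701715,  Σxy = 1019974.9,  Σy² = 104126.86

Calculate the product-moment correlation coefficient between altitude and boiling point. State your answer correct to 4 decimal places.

-0.9957

Sxx = Σx² − (Σx)²/n = 14701715 − 10267445 = 4434270
Sxy = Σxy − (Σx)(Σy)/n = 1019974.9 − 1033766.2 = -13791.3
Syy = Σy² − (Σy)²/n = 104126.86 − 104083.592 = 43.268
r = Sxy/√(Sxx·Syy) = -13791.3/√(191861994.36) = -13791.3/13851.425716 = -0.995659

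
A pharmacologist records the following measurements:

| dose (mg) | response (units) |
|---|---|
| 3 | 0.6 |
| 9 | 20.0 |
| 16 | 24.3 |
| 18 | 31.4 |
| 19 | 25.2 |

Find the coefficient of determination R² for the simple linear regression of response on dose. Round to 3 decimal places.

0.849

n = 5, Σx = 65, Σy = 101.5, Σxy = 1614.6, Σx² = 1031, Σy² = 2611.85
Sxx = Σx² − (Σx)²/n = 1031 − 845 = 186
Sxy = Σxy − (Σx)(Σy)/n = 1614.6 − 1319.5 = 295.1
Syy = Σy² − (Σy)²/n = 2611.85 − 2060.45 = 551.4
R² = Sxy²/(Sxx·Syy) = (295.1)²/(186·551.4) = 0.849100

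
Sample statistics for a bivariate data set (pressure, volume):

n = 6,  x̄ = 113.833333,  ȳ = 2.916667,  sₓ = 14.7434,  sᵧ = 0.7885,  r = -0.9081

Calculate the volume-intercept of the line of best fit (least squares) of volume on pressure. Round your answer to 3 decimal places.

8.445

b = r · sᵧ/sₓ = -0.9081 · 0.7885/14.7434 = -0.048567
a = ȳ − b·x̄ = 2.916667 − (-0.048567)·113.833333 = 8.445165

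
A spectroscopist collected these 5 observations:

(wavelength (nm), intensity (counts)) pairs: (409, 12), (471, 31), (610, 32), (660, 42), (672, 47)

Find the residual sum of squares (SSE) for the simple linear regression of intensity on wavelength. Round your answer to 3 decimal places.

n = 5, Σx = 2822, Σy = 164, Σxy = 98333, Σx² = 1648406, Σy² = 6102
Sxx = Σx² − (Σx)²/n = 1648406 − 1592736.8 = 55669.2
Sxy = Σxy − (Σx)(Σy)/n = 98333 − 92561.6 = 5771.4
Syy = Σy² − (Σy)²/n = 6102 − 5379.2 = 722.8
b = Sxy/Sxx = 5771.4/55669.2 = 0.103673
SSE = Syy − b·Sxy = 722.8 − 0.103673·5771.4 = 124.460919

124.461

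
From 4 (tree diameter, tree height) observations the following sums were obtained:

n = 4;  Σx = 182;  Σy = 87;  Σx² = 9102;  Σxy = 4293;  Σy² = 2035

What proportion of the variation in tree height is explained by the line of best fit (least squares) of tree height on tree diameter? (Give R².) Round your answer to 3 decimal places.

0.955

Sxx = Σx² − (Σx)²/n = 9102 − 8281 = 821
Sxy = Σxy − (Σx)(Σy)/n = 4293 − 3958.5 = 334.5
Syy = Σy² − (Σy)²/n = 2035 − 1892.25 = 142.75
R² = Sxy²/(Sxx·Syy) = (334.5)²/(821·142.75) = 0.954713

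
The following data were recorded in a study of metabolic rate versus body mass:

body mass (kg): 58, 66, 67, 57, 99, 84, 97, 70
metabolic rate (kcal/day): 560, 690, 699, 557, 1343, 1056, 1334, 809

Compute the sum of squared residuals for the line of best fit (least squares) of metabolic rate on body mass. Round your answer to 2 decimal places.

n = 8, Σx = 598, Σy = 7048, Σxy = 564291, Σx² = 46624, Σy² = 6941372
Sxx = Σx² − (Σx)²/n = 46624 − 44700.5 = 1923.5
Sxy = Σxy − (Σx)(Σy)/n = 564291 − 526838 = 37453
Syy = Σy² − (Σy)²/n = 6941372 − 6209288 = 732084
b = Sxy/Sxx = 37453/1923.5 = 19.471276
SSE = Syy − b·Sxy = 732084 − 19.471276·37453 = 2826.288017

2826.29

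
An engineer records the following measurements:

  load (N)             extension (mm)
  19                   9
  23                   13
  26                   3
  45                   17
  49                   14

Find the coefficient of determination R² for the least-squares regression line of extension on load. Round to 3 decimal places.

0.393

n = 5, Σx = 162, Σy = 56, Σxy = 1999, Σx² = 5992, Σy² = 744
Sxx = Σx² − (Σx)²/n = 5992 − 5248.8 = 743.2
Sxy = Σxy − (Σx)(Σy)/n = 1999 − 1814.4 = 184.6
Syy = Σy² − (Σy)²/n = 744 − 627.2 = 116.8
R² = Sxy²/(Sxx·Syy) = (184.6)²/(743.2·116.8) = 0.392568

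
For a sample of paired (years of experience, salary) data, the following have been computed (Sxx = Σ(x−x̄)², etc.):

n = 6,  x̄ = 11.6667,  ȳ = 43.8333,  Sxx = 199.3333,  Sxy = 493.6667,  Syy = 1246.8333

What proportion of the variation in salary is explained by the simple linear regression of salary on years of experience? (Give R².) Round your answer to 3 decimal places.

R² = Sxy²/(Sxx·Syy) = (493.6667)²/(199.3333·1246.8333) = 0.980572

0.981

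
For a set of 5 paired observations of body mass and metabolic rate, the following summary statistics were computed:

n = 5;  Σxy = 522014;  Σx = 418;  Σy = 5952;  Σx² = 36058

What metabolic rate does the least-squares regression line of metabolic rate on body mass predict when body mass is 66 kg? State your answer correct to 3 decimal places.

804.206

Sxx = Σx² − (Σx)²/n = 36058 − 34944.8 = 1113.2
Sxy = Σxy − (Σx)(Σy)/n = 522014 − 497587.2 = 24426.8
b = Sxy/Sxx = 24426.8/1113.2 = 21.942867
a = ȳ − b·x̄ = 1190.4 − 21.942867·83.6 = -644.023715
ŷ(66) = a + b·66 = -644.023715 + 21.942867·66 = 804.205534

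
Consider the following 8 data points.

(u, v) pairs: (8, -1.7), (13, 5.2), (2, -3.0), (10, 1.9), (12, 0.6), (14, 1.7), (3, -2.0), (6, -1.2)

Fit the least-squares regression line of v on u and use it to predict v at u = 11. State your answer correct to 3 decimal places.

1.438

n = 8, Σx = 68, Σy = 1.5, Σxy = 84.8, Σx² = 722
Sxx = Σx² − (Σx)²/n = 722 − 578 = 144
Sxy = Σxy − (Σx)(Σy)/n = 84.8 − 12.75 = 72.05
b = Sxy/Sxx = 72.05/144 = 0.500347
a = ȳ − b·x̄ = 0.1875 − 0.500347·8.5 = -4.065451
ŷ(11) = a + b·11 = -4.065451 + 0.500347·11 = 1.438368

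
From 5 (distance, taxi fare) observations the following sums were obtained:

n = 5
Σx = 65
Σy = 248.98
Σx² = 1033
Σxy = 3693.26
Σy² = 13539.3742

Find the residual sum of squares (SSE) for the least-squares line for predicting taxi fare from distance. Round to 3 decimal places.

Sxx = Σx² − (Σx)²/n = 1033 − 845 = 188
Sxy = Σxy − (Σx)(Σy)/n = 3693.26 − 3236.74 = 456.52
Syy = Σy² − (Σy)²/n = 13539.3742 − 12398.20808 = 1141.16612
b = Sxy/Sxx = 456.52/188 = 2.428298
SSE = Syy − b·Sxy = 1141.16612 − 2.428298·456.52 = 32.599575

32.600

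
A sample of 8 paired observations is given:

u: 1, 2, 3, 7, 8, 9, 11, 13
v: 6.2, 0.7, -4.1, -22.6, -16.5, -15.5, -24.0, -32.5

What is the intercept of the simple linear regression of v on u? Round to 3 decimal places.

6.175

n = 8, Σx = 54, Σy = -108.3, Σxy = -1120.9, Σx² = 498
Sxx = Σx² − (Σx)²/n = 498 − 364.5 = 133.5
Sxy = Σxy − (Σx)(Σy)/n = -1120.9 − (-731.025) = -389.875
b = Sxy/Sxx = -389.875/133.5 = -2.920412
a = ȳ − b·x̄ = -13.5375 − (-2.920412)·6.75 = 6.175281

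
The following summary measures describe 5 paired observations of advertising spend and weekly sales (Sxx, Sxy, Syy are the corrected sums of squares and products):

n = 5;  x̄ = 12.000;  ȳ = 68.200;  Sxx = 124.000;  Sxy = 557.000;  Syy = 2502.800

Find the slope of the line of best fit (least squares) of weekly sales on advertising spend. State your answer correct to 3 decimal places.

b = Sxy/Sxx = 557/124 = 4.491935

4.492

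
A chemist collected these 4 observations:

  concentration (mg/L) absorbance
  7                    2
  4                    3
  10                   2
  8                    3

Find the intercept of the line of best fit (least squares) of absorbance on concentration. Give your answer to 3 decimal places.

3.467

n = 4, Σx = 29, Σy = 10, Σxy = 70, Σx² = 229
Sxx = Σx² − (Σx)²/n = 229 − 210.25 = 18.75
Sxy = Σxy − (Σx)(Σy)/n = 70 − 72.5 = -2.5
b = Sxy/Sxx = -2.5/18.75 = -0.133333
a = ȳ − b·x̄ = 2.5 − (-0.133333)·7.25 = 3.466667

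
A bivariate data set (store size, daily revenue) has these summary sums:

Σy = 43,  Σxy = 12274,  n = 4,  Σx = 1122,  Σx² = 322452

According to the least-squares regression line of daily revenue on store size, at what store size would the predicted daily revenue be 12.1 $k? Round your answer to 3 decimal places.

Sxx = Σx² − (Σx)²/n = 322452 − 314721 = 7731
Sxy = Σxy − (Σx)(Σy)/n = 12274 − 12061.5 = 212.5
b = Sxy/Sxx = 212.5/7731 = 0.027487
a = ȳ − b·x̄ = 10.75 − 0.027487·280.5 = 3.039969
Set a + b·x = 12.1: x = (12.1 − 3.039969) / 0.027487 = 329.614588

329.615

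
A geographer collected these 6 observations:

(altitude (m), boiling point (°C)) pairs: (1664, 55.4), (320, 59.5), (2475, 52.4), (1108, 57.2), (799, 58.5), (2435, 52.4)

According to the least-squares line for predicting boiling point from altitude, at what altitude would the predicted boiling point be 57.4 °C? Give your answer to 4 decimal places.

n = 6, Σx = 8801, Σy = 335.4, Σxy = 478628.7, Σx² = 16792211
Sxx = Σx² − (Σx)²/n = 16792211 − 12909600.166667 = 3882610.833333
Sxy = Σxy − (Σx)(Σy)/n = 478628.7 − 491975.9 = -13347.2
b = Sxy/Sxx = -13347.2/3882610.833333 = -0.003438
a = ȳ − b·x̄ = 55.9 − (-0.003438)·1466.833333 = 60.942514
Set a + b·x = 57.4: x = (57.4 − 60.942514) / (-0.003438) = 1030.493408

1030.4934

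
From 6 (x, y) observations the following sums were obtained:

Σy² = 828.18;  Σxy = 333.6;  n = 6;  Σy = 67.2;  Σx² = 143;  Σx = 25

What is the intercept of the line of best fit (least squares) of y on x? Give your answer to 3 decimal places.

Sxx = Σx² − (Σx)²/n = 143 − 104.166667 = 38.833333
Sxy = Σxy − (Σx)(Σy)/n = 333.6 − 280 = 53.6
b = Sxy/Sxx = 53.6/38.833333 = 1.380258
a = ȳ − b·x̄ = 11.2 − 1.380258·4.166667 = 5.448927

5.449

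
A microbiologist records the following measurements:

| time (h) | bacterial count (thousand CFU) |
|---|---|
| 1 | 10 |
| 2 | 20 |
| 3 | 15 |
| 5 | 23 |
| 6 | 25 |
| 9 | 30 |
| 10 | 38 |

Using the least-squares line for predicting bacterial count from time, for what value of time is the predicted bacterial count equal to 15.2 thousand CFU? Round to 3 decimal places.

2.106

n = 7, Σx = 36, Σy = 161, Σxy = 1010, Σx² = 256
Sxx = Σx² − (Σx)²/n = 256 − 185.142857 = 70.857143
Sxy = Σxy − (Σx)(Σy)/n = 1010 − 828 = 182
b = Sxy/Sxx = 182/70.857143 = 2.568548
a = ȳ − b·x̄ = 23 − 2.568548·5.142857 = 9.790323
Set a + b·x = 15.2: x = (15.2 − 9.790323) / 2.568548 = 2.106122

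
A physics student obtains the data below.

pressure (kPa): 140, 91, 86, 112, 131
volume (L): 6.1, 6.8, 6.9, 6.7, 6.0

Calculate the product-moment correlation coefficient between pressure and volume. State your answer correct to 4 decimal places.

-0.9399

n = 5, Σx = 560, Σy = 32.5, Σxy = 3602.6, Σx² = 64982, Σy² = 211.95
Sxx = Σx² − (Σx)²/n = 64982 − 62720 = 2262
Sxy = Σxy − (Σx)(Σy)/n = 3602.6 − 3640 = -37.4
Syy = Σy² − (Σy)²/n = 211.95 − 211.25 = 0.7
r = Sxy/√(Sxx·Syy) = -37.4/√(1583.4) = -37.4/39.791959 = -0.939888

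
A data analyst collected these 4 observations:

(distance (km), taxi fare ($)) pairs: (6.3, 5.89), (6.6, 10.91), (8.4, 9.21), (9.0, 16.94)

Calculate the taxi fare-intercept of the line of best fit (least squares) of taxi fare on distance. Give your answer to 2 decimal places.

-8.73

n = 4, Σx = 30.3, Σy = 42.95, Σxy = 338.937, Σx² = 234.81
Sxx = Σx² − (Σx)²/n = 234.81 − 229.5225 = 5.2875
Sxy = Σxy − (Σx)(Σy)/n = 338.937 − 325.34625 = 13.59075
b = Sxy/Sxx = 13.59075/5.2875 = 2.570355
a = ȳ − b·x̄ = 10.7375 − 2.570355·7.575 = -8.732936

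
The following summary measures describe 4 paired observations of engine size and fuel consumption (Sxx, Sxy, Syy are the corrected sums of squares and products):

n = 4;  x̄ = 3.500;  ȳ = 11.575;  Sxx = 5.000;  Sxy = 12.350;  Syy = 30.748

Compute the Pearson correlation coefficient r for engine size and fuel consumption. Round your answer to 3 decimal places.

r = Sxy/√(Sxx·Syy) = 12.35/√(153.74) = 12.35/12.399194 = 0.996033

0.996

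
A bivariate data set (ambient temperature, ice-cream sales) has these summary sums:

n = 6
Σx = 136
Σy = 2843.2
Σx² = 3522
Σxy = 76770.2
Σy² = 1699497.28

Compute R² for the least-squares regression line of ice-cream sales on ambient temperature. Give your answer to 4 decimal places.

0.9816

Sxx = Σx² − (Σx)²/n = 3522 − 3082.666667 = 439.333333
Sxy = Σxy − (Σx)(Σy)/n = 76770.2 − 64445.866667 = 12324.333333
Syy = Σy² − (Σy)²/n = 1699497.28 − 1347297.706667 = 352199.573333
R² = Sxy²/(Sxx·Syy) = (12324.333333)²/(439.333333·352199.573333) = 0.981621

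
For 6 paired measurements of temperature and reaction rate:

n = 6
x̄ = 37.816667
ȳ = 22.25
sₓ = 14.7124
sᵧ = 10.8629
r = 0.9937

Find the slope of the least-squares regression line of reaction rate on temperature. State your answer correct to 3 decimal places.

b = r · sᵧ/sₓ = 0.9937 · 10.8629/14.7124 = 0.733698

0.734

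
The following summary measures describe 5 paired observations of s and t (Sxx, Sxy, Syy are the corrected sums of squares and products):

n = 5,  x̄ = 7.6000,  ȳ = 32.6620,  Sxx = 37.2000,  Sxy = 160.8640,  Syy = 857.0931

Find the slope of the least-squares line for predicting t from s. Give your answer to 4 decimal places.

4.3243

b = Sxy/Sxx = 160.864/37.2 = 4.324301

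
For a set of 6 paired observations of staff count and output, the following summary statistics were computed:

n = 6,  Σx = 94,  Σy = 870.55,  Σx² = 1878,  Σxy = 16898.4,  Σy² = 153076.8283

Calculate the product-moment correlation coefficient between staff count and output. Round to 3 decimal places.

0.990

Sxx = Σx² − (Σx)²/n = 1878 − 1472.666667 = 405.333333
Sxy = Σxy − (Σx)(Σy)/n = 16898.4 − 13638.616667 = 3259.783333
Syy = Σy² − (Σy)²/n = 153076.8283 − 126309.550417 = 26767.277883
r = Sxy/√(Sxx·Syy) = 3259.783333/√(10849669.968711) = 3259.783333/3293.883721 = 0.989647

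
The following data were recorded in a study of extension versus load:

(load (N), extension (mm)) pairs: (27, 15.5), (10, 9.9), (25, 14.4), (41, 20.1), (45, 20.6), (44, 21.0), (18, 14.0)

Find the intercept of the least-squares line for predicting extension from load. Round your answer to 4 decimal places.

n = 7, Σx = 210, Σy = 115.5, Σxy = 3804.6, Σx² = 7420
Sxx = Σx² − (Σx)²/n = 7420 − 6300 = 1120
Sxy = Σxy − (Σx)(Σy)/n = 3804.6 − 3465 = 339.6
b = Sxy/Sxx = 339.6/1120 = 0.303214
a = ȳ − b·x̄ = 16.5 − 0.303214·30 = 7.403571

7.4036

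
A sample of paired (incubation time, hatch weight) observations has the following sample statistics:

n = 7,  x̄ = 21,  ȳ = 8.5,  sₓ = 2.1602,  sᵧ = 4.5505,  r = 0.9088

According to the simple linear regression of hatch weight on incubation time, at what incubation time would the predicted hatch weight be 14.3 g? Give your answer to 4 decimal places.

24.0297

b = r · sᵧ/sₓ = 0.9088 · 4.5505/2.1602 = 1.914403
a = ȳ − b·x̄ = 8.5 − 1.914403·21 = -31.702473
Set a + b·x = 14.3: x = (14.3 − (-31.702473)) / 1.914403 = 24.029664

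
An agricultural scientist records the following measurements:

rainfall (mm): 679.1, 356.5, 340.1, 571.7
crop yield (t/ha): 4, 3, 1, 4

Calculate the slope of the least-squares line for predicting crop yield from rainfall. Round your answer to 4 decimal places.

0.0069

n = 4, Σx = 1947.4, Σy = 12, Σxy = 6412.8, Σx² = 1030777.96
Sxx = Σx² − (Σx)²/n = 1030777.96 − 948091.69 = 82686.27
Sxy = Σxy − (Σx)(Σy)/n = 6412.8 − 5842.2 = 570.6
b = Sxy/Sxx = 570.6/82686.27 = 0.006901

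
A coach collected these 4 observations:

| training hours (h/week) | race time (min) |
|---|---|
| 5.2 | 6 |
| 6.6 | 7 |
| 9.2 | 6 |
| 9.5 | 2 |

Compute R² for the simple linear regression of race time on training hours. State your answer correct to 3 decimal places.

0.381

n = 4, Σx = 30.5, Σy = 21, Σxy = 151.6, Σx² = 245.49, Σy² = 125
Sxx = Σx² − (Σx)²/n = 245.49 − 232.5625 = 12.9275
Sxy = Σxy − (Σx)(Σy)/n = 151.6 − 160.125 = -8.525
Syy = Σy² − (Σy)²/n = 125 − 110.25 = 14.75
R² = Sxy²/(Sxx·Syy) = (-8.525)²/(12.9275·14.75) = 0.381138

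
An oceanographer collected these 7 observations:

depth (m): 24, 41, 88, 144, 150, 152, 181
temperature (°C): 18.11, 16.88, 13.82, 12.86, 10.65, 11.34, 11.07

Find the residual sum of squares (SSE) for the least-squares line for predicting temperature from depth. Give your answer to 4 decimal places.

3.4950

n = 7, Σx = 780, Σy = 94.73, Σxy = 9519.57, Σx² = 109102, Σy² = 1333.8415
Sxx = Σx² − (Σx)²/n = 109102 − 86914.285714 = 22187.714286
Sxy = Σxy − (Σx)(Σy)/n = 9519.57 − 10555.628571 = -1036.058571
Syy = Σy² − (Σy)²/n = 1333.8415 − 1281.967557 = 51.873943
b = Sxy/Sxx = -1036.058571/22187.714286 = -0.046695
SSE = Syy − b·Sxy = 51.873943 − (-0.046695)·(-1036.058571) = 3.495036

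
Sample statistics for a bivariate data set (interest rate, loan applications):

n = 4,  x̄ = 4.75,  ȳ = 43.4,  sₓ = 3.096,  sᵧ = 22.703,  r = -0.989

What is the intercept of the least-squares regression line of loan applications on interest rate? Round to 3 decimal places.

77.849

b = r · sᵧ/sₓ = -0.989 · 22.703/3.096 = -7.252347
a = ȳ − b·x̄ = 43.4 − (-7.252347)·4.75 = 77.848649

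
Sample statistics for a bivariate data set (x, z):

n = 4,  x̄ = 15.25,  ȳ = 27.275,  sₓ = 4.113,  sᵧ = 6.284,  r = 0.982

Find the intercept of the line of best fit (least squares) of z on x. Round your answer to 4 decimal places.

b = r · sᵧ/sₓ = 0.982 · 6.284/4.113 = 1.500337
a = ȳ − b·x̄ = 27.275 − 1.500337·15.25 = 4.394854

4.3949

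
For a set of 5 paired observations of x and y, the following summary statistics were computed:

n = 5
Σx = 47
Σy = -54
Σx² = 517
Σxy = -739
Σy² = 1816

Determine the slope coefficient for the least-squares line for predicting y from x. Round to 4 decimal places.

Sxx = Σx² − (Σx)²/n = 517 − 441.8 = 75.2
Sxy = Σxy − (Σx)(Σy)/n = -739 − (-507.6) = -231.4
b = Sxy/Sxx = -231.4/75.2 = -3.077128

-3.0771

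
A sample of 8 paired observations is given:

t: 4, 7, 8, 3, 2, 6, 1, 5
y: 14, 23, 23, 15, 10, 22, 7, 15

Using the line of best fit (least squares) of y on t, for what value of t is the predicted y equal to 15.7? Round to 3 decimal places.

n = 8, Σx = 36, Σy = 129, Σxy = 680, Σx² = 204
Sxx = Σx² − (Σx)²/n = 204 − 162 = 42
Sxy = Σxy − (Σx)(Σy)/n = 680 − 580.5 = 99.5
b = Sxy/Sxx = 99.5/42 = 2.369048
a = ȳ − b·x̄ = 16.125 − 2.369048·4.5 = 5.464286
Set a + b·x = 15.7: x = (15.7 − 5.464286) / 2.369048 = 4.320603

4.321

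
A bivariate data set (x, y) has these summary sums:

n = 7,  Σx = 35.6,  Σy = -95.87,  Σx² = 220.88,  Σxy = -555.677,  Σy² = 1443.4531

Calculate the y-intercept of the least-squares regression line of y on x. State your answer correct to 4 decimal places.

Sxx = Σx² − (Σx)²/n = 220.88 − 181.051429 = 39.828571
Sxy = Σxy − (Σx)(Σy)/n = -555.677 − (-487.567429) = -68.109571
b = Sxy/Sxx = -68.109571/39.828571 = -1.710068
a = ȳ − b·x̄ = -13.695714 − (-1.710068)·5.085714 = -4.998796

-4.9988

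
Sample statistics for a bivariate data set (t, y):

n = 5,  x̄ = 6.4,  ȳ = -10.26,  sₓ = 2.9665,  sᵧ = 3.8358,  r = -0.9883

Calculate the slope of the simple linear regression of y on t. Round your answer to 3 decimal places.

-1.278

b = r · sᵧ/sₓ = -0.9883 · 3.8358/2.9665 = -1.277910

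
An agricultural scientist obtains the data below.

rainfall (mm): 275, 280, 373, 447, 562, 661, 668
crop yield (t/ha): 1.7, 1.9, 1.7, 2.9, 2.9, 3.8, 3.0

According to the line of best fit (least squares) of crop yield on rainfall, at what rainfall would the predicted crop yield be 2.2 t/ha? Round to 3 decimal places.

n = 7, Σx = 3266, Σy = 17.9, Σxy = 9075.5, Σx² = 1691952
Sxx = Σx² − (Σx)²/n = 1691952 − 1523822.285714 = 168129.714286
Sxy = Σxy − (Σx)(Σy)/n = 9075.5 − 8351.628571 = 723.871429
b = Sxy/Sxx = 723.871429/168129.714286 = 0.004305
a = ȳ − b·x̄ = 2.557143 − 0.004305·466.571429 = 0.548350
Set a + b·x = 2.2: x = (2.2 − 0.548350) / 0.004305 = 383.619783

383.620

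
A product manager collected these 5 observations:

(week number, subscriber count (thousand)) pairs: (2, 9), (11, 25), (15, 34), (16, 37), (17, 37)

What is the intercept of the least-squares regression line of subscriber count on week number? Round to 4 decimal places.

4.8090

n = 5, Σx = 61, Σy = 142, Σxy = 2024, Σx² = 895
Sxx = Σx² − (Σx)²/n = 895 − 744.2 = 150.8
Sxy = Σxy − (Σx)(Σy)/n = 2024 − 1732.4 = 291.6
b = Sxy/Sxx = 291.6/150.8 = 1.933687
a = ȳ − b·x̄ = 28.4 − 1.933687·12.2 = 4.809019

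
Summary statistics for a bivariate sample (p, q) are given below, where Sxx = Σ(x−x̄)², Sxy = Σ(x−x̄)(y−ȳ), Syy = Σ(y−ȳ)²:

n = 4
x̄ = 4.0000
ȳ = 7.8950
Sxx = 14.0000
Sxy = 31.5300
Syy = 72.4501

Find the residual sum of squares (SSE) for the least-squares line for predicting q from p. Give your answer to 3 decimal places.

1.440

b = Sxy/Sxx = 31.53/14 = 2.252143
SSE = Syy − b·Sxy = 72.4501 − 2.252143·31.53 = 1.440036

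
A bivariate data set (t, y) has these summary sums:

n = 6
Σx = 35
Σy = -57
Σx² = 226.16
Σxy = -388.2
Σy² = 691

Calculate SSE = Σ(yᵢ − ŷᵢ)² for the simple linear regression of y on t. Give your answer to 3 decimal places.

8.435

Sxx = Σx² − (Σx)²/n = 226.16 − 204.166667 = 21.993333
Sxy = Σxy − (Σx)(Σy)/n = -388.2 − (-332.5) = -55.7
Syy = Σy² − (Σy)²/n = 691 − 541.5 = 149.5
b = Sxy/Sxx = -55.7/21.993333 = -2.532586
SSE = Syy − b·Sxy = 149.5 − (-2.532586)·(-55.7) = 8.434980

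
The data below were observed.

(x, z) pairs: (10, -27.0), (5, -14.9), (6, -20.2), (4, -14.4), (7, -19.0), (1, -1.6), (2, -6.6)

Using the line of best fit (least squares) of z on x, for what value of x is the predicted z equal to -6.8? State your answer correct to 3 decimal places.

2.059

n = 7, Σx = 35, Σy = -103.7, Σxy = -671.1, Σx² = 231
Sxx = Σx² − (Σx)²/n = 231 − 175 = 56
Sxy = Σxy − (Σx)(Σy)/n = -671.1 − (-518.5) = -152.6
b = Sxy/Sxx = -152.6/56 = -2.725
a = ȳ − b·x̄ = -14.814286 − (-2.725)·5 = -1.189286
Set a + b·x = -6.8: x = (-6.8 − (-1.189286)) / (-2.725) = 2.058978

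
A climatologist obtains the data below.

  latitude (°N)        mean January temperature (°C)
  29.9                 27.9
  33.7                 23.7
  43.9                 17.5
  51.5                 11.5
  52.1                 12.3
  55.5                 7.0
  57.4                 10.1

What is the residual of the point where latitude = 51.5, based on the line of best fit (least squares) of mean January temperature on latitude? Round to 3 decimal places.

-0.582

n = 7, Σx = 324, Σy = 110, Σxy = 4602.47, Σx² = 15698.58
Sxx = Σx² − (Σx)²/n = 15698.58 − 14996.571429 = 702.008571
Sxy = Σxy − (Σx)(Σy)/n = 4602.47 − 5091.428571 = -488.958571
b = Sxy/Sxx = -488.958571/702.008571 = -0.696514
a = ȳ − b·x̄ = 15.714286 − (-0.696514)·46.285714 = 47.952919
ŷ(51.5) = 47.952919 + (-0.696514)·51.5 = 12.082464
residual = y − ŷ = 11.5 − 12.082464 = -0.582464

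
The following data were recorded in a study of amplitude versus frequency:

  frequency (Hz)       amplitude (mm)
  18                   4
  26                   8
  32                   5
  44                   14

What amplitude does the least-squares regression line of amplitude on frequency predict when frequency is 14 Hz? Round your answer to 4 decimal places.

2.1500

n = 4, Σx = 120, Σy = 31, Σxy = 1056, Σx² = 3960
Sxx = Σx² − (Σx)²/n = 3960 − 3600 = 360
Sxy = Σxy − (Σx)(Σy)/n = 1056 − 930 = 126
b = Sxy/Sxx = 126/360 = 0.35
a = ȳ − b·x̄ = 7.75 − 0.35·30 = -2.75
ŷ(14) = a + b·14 = -2.75 + 0.35·14 = 2.15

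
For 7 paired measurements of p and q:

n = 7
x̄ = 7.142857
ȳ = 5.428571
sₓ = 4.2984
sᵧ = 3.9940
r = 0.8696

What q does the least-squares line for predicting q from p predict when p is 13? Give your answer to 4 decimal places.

b = r · sᵧ/sₓ = 0.8696 · 3.994/4.2984 = 0.808017
a = ȳ − b·x̄ = 5.428571 − 0.808017·7.142857 = -0.342982
ŷ(13) = a + b·13 = -0.342982 + 0.808017·13 = 10.161245

10.1612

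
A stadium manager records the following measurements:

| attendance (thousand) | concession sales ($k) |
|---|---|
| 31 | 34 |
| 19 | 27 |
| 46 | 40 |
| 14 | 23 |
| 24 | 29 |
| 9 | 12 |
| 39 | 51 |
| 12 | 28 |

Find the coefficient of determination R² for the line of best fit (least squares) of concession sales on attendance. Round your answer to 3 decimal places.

0.751

n = 8, Σx = 194, Σy = 244, Σxy = 6858, Σx² = 5956, Σy² = 8384
Sxx = Σx² − (Σx)²/n = 5956 − 4704.5 = 1251.5
Sxy = Σxy − (Σx)(Σy)/n = 6858 − 5917 = 941
Syy = Σy² − (Σy)²/n = 8384 − 7442 = 942
R² = Sxy²/(Sxx·Syy) = (941)²/(1251.5·942) = 0.751100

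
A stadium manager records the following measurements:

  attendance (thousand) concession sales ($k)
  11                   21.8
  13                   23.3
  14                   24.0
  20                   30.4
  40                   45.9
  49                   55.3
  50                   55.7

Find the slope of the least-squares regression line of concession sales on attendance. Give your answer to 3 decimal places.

n = 7, Σx = 197, Σy = 256.4, Σxy = 8817.4, Σx² = 7387
Sxx = Σx² − (Σx)²/n = 7387 − 5544.142857 = 1842.857143
Sxy = Σxy − (Σx)(Σy)/n = 8817.4 − 7215.828571 = 1601.571429
b = Sxy/Sxx = 1601.571429/1842.857143 = 0.869070

0.869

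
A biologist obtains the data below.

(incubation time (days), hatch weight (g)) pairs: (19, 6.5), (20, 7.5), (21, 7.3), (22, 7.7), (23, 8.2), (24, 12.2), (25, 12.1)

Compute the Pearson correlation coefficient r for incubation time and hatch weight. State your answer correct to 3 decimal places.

0.888

n = 7, Σx = 154, Σy = 61.5, Σxy = 1380.1, Σx² = 3416, Σy² = 573.57
Sxx = Σx² − (Σx)²/n = 3416 − 3388 = 28
Sxy = Σxy − (Σx)(Σy)/n = 1380.1 − 1353 = 27.1
Syy = Σy² − (Σy)²/n = 573.57 − 540.321429 = 33.248571
r = Sxy/√(Sxx·Syy) = 27.1/√(930.96) = 27.1/30.511637 = 0.888186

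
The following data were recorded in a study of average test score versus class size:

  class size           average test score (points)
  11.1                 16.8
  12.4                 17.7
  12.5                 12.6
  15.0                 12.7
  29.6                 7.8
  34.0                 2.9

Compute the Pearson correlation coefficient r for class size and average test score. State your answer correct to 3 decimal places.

n = 6, Σx = 114.6, Σy = 70.5, Σxy = 1083.44, Σx² = 2690.38, Σy² = 984.83
Sxx = Σx² − (Σx)²/n = 2690.38 − 2188.86 = 501.52
Sxy = Σxy − (Σx)(Σy)/n = 1083.44 − 1346.55 = -263.11
Syy = Σy² − (Σy)²/n = 984.83 − 828.375 = 156.455
r = Sxy/√(Sxx·Syy) = -263.11/√(78465.3116) = -263.11/280.116604 = -0.939287

-0.939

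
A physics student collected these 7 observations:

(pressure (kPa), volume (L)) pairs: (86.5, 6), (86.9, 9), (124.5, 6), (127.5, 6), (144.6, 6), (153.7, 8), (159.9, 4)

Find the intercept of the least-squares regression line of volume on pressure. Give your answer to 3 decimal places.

n = 7, Σx = 883.6, Σy = 45, Σxy = 5549.9, Σx² = 116891.22
Sxx = Σx² − (Σx)²/n = 116891.22 − 111535.565714 = 5355.654286
Sxy = Σxy − (Σx)(Σy)/n = 5549.9 − 5680.285714 = -130.385714
b = Sxy/Sxx = -130.385714/5355.654286 = -0.024345
a = ȳ − b·x̄ = 6.428571 − (-0.024345)·126.228571 = 9.501660

9.502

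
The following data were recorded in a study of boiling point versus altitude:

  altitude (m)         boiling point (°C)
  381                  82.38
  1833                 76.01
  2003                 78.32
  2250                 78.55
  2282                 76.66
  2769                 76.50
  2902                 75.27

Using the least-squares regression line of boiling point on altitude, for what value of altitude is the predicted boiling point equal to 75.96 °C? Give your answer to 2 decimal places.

n = 7, Σx = 14420, Σy = 543.69, Σxy = 1109525.73, Σx² = 33876048
Sxx = Σx² − (Σx)²/n = 33876048 − 29705200 = 4170848
Sxy = Σxy − (Σx)(Σy)/n = 1109525.73 − 1120001.4 = -10475.67
b = Sxy/Sxx = -10475.67/4170848 = -0.002512
a = ȳ − b·x̄ = 77.67 − (-0.002512)·2060 = 82.843979
Set a + b·x = 75.96: x = (75.96 − 82.843979) / (-0.002512) = 2740.829969

2740.83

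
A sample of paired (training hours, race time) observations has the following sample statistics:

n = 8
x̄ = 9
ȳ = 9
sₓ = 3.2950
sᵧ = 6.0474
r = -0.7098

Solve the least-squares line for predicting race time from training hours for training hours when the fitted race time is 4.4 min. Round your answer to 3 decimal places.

b = r · sᵧ/sₓ = -0.7098 · 6.0474/3.295 = -1.302715
a = ȳ − b·x̄ = 9 − (-1.302715)·9 = 20.724431
Set a + b·x = 4.4: x = (4.4 − 20.724431) / (-1.302715) = 12.531088

12.531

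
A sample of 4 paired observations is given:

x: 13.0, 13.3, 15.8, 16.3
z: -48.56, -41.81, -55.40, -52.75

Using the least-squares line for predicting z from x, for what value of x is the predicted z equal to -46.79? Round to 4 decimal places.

13.5892

n = 4, Σx = 58.4, Σy = -198.52, Σxy = -2922.498, Σx² = 861.22
Sxx = Σx² − (Σx)²/n = 861.22 − 852.64 = 8.58
Sxy = Σxy − (Σx)(Σy)/n = -2922.498 − (-2898.392) = -24.106
b = Sxy/Sxx = -24.106/8.58 = -2.809557
a = ȳ − b·x̄ = -49.63 − (-2.809557)·14.6 = -8.610466
Set a + b·x = -46.79: x = (-46.79 − (-8.610466)) / (-2.809557) = 13.589165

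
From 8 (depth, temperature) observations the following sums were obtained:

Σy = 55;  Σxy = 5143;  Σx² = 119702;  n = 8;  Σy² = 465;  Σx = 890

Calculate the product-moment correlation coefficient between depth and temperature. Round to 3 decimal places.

-0.728

Sxx = Σx² − (Σx)²/n = 119702 − 99012.5 = 20689.5
Sxy = Σxy − (Σx)(Σy)/n = 5143 − 6118.75 = -975.75
Syy = Σy² − (Σy)²/n = 465 − 378.125 = 86.875
r = Sxy/√(Sxx·Syy) = -975.75/√(1797400.3125) = -975.75/1340.671590 = -0.727807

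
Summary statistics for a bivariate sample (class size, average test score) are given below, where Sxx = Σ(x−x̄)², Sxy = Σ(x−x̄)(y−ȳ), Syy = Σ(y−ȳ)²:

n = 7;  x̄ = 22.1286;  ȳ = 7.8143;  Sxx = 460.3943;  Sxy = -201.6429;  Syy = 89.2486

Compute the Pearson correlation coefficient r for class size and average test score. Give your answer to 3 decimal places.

r = Sxy/√(Sxx·Syy) = -201.6429/√(41089.546723) = -201.6429/202.705567 = -0.994758

-0.995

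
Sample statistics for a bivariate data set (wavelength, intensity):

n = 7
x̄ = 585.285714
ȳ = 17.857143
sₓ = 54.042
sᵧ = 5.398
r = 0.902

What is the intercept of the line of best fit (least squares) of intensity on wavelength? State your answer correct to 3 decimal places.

-34.875

b = r · sᵧ/sₓ = 0.902 · 5.398/54.042 = 0.090097
a = ȳ − b·x̄ = 17.857143 − 0.090097·585.285714 = -34.875062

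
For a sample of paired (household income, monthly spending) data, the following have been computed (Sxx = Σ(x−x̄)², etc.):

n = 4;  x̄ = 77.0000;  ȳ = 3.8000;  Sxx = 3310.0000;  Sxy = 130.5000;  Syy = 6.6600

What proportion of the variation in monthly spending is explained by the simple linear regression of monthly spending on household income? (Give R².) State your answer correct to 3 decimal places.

R² = Sxy²/(Sxx·Syy) = (130.5)²/(3310·6.66) = 0.772536

0.773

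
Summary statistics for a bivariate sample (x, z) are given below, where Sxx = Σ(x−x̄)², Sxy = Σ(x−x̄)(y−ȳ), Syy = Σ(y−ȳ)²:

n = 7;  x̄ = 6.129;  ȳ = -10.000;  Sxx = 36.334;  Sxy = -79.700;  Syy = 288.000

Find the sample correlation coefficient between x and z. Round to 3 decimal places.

-0.779

r = Sxy/√(Sxx·Syy) = -79.7/√(10464.192) = -79.7/102.294633 = -0.779122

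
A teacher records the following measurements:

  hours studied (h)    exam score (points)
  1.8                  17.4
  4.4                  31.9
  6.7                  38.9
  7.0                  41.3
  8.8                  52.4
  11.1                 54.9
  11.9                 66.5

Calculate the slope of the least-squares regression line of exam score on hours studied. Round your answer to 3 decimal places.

n = 7, Σx = 51.7, Σy = 303.3, Σxy = 2583.27, Σx² = 458.75
Sxx = Σx² − (Σx)²/n = 458.75 − 381.841429 = 76.908571
Sxy = Σxy − (Σx)(Σy)/n = 2583.27 − 2240.087143 = 343.182857
b = Sxy/Sxx = 343.182857/76.908571 = 4.462219

4.462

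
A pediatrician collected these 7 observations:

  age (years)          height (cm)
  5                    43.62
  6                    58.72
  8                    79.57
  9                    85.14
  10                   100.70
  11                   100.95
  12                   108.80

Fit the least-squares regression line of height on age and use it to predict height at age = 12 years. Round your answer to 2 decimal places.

112.82

n = 7, Σx = 61, Σy = 577.5, Σxy = 5396.29, Σx² = 571
Sxx = Σx² − (Σx)²/n = 571 − 531.571429 = 39.428571
Sxy = Σxy − (Σx)(Σy)/n = 5396.29 − 5032.5 = 363.79
b = Sxy/Sxx = 363.79/39.428571 = 9.226558
a = ȳ − b·x̄ = 82.5 − 9.226558·8.714286 = 2.097138
ŷ(12) = a + b·12 = 2.097138 + 9.226558·12 = 112.815833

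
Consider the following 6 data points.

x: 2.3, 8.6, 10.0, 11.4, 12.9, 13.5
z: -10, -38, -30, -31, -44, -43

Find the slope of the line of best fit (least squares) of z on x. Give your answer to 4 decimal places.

-2.7966

n = 6, Σx = 58.7, Σy = -196, Σxy = -2151.3, Σx² = 657.87
Sxx = Σx² − (Σx)²/n = 657.87 − 574.281667 = 83.588333
Sxy = Σxy − (Σx)(Σy)/n = -2151.3 − (-1917.533333) = -233.766667
b = Sxy/Sxx = -233.766667/83.588333 = -2.796642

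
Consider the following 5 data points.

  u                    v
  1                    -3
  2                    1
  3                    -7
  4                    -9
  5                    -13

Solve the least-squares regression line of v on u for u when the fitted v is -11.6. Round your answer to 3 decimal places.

n = 5, Σx = 15, Σy = -31, Σxy = -123, Σx² = 55
Sxx = Σx² − (Σx)²/n = 55 − 45 = 10
Sxy = Σxy − (Σx)(Σy)/n = -123 − (-93) = -30
b = Sxy/Sxx = -30/10 = -3
a = ȳ − b·x̄ = -6.2 − (-3)·3 = 2.8
Set a + b·x = -11.6: x = (-11.6 − 2.8) / (-3) = 4.8

4.800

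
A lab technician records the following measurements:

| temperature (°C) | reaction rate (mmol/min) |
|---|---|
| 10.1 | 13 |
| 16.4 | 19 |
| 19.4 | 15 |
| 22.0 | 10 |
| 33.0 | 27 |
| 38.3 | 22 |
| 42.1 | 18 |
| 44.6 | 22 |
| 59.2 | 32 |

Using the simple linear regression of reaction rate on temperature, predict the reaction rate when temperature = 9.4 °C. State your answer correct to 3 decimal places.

n = 9, Σx = 285.1, Σy = 178, Σxy = 6320.9, Σx² = 11053.43
Sxx = Σx² − (Σx)²/n = 11053.43 − 9031.334444 = 2022.095556
Sxy = Σxy − (Σx)(Σy)/n = 6320.9 − 5638.644444 = 682.255556
b = Sxy/Sxx = 682.255556/2022.095556 = 0.337400
a = ȳ − b·x̄ = 19.777778 − 0.337400·31.677778 = 9.089687
ŷ(9.4) = a + b·9.4 = 9.089687 + 0.337400·9.4 = 12.261250

12.261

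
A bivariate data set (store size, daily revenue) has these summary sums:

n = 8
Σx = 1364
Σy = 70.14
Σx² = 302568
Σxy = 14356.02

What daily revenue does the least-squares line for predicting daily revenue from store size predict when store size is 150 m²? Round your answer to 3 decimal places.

Sxx = Σx² − (Σx)²/n = 302568 − 232562 = 70006
Sxy = Σxy − (Σx)(Σy)/n = 14356.02 − 11958.87 = 2397.15
b = Sxy/Sxx = 2397.15/70006 = 0.034242
a = ȳ − b·x̄ = 8.7675 − 0.034242·170.5 = 2.929228
ŷ(150) = a + b·150 = 2.929228 + 0.034242·150 = 8.065538

8.066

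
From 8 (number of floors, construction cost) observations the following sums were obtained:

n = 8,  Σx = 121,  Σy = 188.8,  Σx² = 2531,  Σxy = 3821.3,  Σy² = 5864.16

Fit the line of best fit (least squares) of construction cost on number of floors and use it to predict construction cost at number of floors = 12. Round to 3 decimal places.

19.294

Sxx = Σx² − (Σx)²/n = 2531 − 1830.125 = 700.875
Sxy = Σxy − (Σx)(Σy)/n = 3821.3 − 2855.6 = 965.7
b = Sxy/Sxx = 965.7/700.875 = 1.377849
a = ȳ − b·x̄ = 23.6 − 1.377849·15.125 = 2.760032
ŷ(12) = a + b·12 = 2.760032 + 1.377849·12 = 19.294222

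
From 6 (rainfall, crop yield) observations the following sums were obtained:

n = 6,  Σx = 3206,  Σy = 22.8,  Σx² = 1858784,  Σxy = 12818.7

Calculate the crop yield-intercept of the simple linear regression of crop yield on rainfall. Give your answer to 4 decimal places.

1.4681

Sxx = Σx² − (Σx)²/n = 1858784 − 1713072.666667 = 145711.333333
Sxy = Σxy − (Σx)(Σy)/n = 12818.7 − 12182.8 = 635.9
b = Sxy/Sxx = 635.9/145711.333333 = 0.004364
a = ȳ − b·x̄ = 3.8 − 0.004364·534.333333 = 1.468112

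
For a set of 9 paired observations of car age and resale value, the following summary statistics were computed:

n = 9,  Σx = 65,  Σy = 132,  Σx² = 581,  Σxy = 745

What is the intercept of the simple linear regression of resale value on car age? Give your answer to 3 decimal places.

Sxx = Σx² − (Σx)²/n = 581 − 469.444444 = 111.555556
Sxy = Σxy − (Σx)(Σy)/n = 745 − 953.333333 = -208.333333
b = Sxy/Sxx = -208.333333/111.555556 = -1.867530
a = ȳ − b·x̄ = 14.666667 − (-1.867530)·7.222222 = 28.154382

28.154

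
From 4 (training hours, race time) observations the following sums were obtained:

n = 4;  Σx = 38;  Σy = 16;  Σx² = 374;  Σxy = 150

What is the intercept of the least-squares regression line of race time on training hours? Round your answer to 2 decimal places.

5.46

Sxx = Σx² − (Σx)²/n = 374 − 361 = 13
Sxy = Σxy − (Σx)(Σy)/n = 150 − 152 = -2
b = Sxy/Sxx = -2/13 = -0.153846
a = ȳ − b·x̄ = 4 − (-0.153846)·9.5 = 5.461538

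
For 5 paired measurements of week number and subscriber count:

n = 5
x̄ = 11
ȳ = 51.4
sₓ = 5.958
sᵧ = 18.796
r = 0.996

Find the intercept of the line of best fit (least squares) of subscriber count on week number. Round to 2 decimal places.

b = r · sᵧ/sₓ = 0.996 · 18.796/5.958 = 3.142131
a = ȳ − b·x̄ = 51.4 − 3.142131·11 = 16.836560

16.84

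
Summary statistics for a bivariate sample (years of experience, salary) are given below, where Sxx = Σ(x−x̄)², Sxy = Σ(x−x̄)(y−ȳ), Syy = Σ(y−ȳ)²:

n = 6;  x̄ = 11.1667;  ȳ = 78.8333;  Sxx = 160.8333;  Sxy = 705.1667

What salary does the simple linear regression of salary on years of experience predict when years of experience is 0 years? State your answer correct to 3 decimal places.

b = Sxy/Sxx = 705.1667/160.8333 = 4.384457
a = ȳ − b·x̄ = 78.8333 − 4.384457·11.1667 = 29.873383
ŷ(0) = a + b·0 = 29.873383 + 4.384457·0 = 29.873383

29.873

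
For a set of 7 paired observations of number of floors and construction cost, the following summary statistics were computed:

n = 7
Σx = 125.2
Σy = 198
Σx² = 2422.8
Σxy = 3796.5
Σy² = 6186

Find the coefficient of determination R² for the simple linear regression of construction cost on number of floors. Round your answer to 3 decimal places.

0.606

Sxx = Σx² − (Σx)²/n = 2422.8 − 2239.291429 = 183.508571
Sxy = Σxy − (Σx)(Σy)/n = 3796.5 − 3541.371429 = 255.128571
Syy = Σy² − (Σy)²/n = 6186 − 5600.571429 = 585.428571
R² = Sxy²/(Sxx·Syy) = (255.128571)²/(183.508571·585.428571) = 0.605882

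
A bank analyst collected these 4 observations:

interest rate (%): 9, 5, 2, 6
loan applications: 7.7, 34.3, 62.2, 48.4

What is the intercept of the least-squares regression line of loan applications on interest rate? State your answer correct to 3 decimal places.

n = 4, Σx = 22, Σy = 152.6, Σxy = 655.6, Σx² = 146
Sxx = Σx² − (Σx)²/n = 146 − 121 = 25
Sxy = Σxy − (Σx)(Σy)/n = 655.6 − 839.3 = -183.7
b = Sxy/Sxx = -183.7/25 = -7.348
a = ȳ − b·x̄ = 38.15 − (-7.348)·5.5 = 78.564

78.564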